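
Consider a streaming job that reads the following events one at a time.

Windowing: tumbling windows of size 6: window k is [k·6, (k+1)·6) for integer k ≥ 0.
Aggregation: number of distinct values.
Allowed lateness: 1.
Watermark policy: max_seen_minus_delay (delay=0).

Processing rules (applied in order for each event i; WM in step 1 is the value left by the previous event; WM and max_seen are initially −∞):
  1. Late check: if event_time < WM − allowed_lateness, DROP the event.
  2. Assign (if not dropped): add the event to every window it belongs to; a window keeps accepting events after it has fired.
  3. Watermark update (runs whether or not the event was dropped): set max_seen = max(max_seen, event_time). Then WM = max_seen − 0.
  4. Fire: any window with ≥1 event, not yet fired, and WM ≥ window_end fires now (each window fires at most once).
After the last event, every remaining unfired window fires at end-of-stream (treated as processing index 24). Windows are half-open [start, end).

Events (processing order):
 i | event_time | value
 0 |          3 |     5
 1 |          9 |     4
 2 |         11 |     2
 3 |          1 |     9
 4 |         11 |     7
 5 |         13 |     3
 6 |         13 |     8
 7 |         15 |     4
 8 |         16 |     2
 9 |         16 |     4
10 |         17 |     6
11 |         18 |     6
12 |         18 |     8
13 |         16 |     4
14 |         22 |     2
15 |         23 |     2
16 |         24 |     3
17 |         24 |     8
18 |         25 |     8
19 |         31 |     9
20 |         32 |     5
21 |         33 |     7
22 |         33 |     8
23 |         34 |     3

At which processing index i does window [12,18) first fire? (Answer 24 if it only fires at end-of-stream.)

i=0 t=3 v=5: → [0,6); WM=3
i=1 t=9 v=4: → [6,12); WM=9; [0,6) fires=1
i=2 t=11 v=2: → [6,12); WM=11
i=3 t=1 v=9: DROP (t<11-1); WM=11
i=4 t=11 v=7: → [6,12); WM=11
i=5 t=13 v=3: → [12,18); WM=13; [6,12) fires=3
i=6 t=13 v=8: → [12,18); WM=13
i=7 t=15 v=4: → [12,18); WM=15
i=8 t=16 v=2: → [12,18); WM=16
i=9 t=16 v=4: → [12,18); WM=16
i=10 t=17 v=6: → [12,18); WM=17
i=11 t=18 v=6: → [18,24); WM=18; [12,18) fires=5
i=12 t=18 v=8: → [18,24); WM=18
i=13 t=16 v=4: DROP (t<18-1); WM=18
i=14 t=22 v=2: → [18,24); WM=22
i=15 t=23 v=2: → [18,24); WM=23
i=16 t=24 v=3: → [24,30); WM=24; [18,24) fires=3
i=17 t=24 v=8: → [24,30); WM=24
i=18 t=25 v=8: → [24,30); WM=25
i=19 t=31 v=9: → [30,36); WM=31; [24,30) fires=2
i=20 t=32 v=5: → [30,36); WM=32
i=21 t=33 v=7: → [30,36); WM=33
i=22 t=33 v=8: → [30,36); WM=33
i=23 t=34 v=3: → [30,36); WM=34

11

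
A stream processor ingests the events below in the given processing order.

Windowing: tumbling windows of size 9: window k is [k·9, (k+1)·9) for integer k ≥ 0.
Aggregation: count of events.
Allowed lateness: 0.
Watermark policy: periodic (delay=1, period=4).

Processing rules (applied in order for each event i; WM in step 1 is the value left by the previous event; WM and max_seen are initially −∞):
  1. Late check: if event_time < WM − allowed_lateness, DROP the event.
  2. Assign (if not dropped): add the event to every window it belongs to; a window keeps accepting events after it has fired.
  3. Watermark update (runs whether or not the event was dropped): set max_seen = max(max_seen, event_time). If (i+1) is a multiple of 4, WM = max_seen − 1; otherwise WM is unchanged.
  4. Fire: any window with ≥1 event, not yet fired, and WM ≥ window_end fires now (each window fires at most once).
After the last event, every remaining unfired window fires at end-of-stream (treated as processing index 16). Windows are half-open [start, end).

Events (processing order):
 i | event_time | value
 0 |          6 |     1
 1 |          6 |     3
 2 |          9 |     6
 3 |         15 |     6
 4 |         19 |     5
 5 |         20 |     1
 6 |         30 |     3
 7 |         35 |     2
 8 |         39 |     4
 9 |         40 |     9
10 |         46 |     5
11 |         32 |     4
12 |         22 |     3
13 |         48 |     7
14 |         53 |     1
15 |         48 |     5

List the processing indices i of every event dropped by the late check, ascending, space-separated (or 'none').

11 12

i=0 t=6 v=1: → [0,9); WM=−∞
i=1 t=6 v=3: → [0,9); WM=−∞
i=2 t=9 v=6: → [9,18); WM=−∞
i=3 t=15 v=6: → [9,18); WM=14; [0,9) fires=2
i=4 t=19 v=5: → [18,27); WM=14
i=5 t=20 v=1: → [18,27); WM=14
i=6 t=30 v=3: → [27,36); WM=14
i=7 t=35 v=2: → [27,36); WM=34; [9,18) fires=2 [18,27) fires=2
i=8 t=39 v=4: → [36,45); WM=34
i=9 t=40 v=9: → [36,45); WM=34
i=10 t=46 v=5: → [45,54); WM=34
i=11 t=32 v=4: DROP (t<34-0); WM=45; [27,36) fires=2 [36,45) fires=2
i=12 t=22 v=3: DROP (t<45-0); WM=45
i=13 t=48 v=7: → [45,54); WM=45
i=14 t=53 v=1: → [45,54); WM=45
i=15 t=48 v=5: → [45,54); WM=52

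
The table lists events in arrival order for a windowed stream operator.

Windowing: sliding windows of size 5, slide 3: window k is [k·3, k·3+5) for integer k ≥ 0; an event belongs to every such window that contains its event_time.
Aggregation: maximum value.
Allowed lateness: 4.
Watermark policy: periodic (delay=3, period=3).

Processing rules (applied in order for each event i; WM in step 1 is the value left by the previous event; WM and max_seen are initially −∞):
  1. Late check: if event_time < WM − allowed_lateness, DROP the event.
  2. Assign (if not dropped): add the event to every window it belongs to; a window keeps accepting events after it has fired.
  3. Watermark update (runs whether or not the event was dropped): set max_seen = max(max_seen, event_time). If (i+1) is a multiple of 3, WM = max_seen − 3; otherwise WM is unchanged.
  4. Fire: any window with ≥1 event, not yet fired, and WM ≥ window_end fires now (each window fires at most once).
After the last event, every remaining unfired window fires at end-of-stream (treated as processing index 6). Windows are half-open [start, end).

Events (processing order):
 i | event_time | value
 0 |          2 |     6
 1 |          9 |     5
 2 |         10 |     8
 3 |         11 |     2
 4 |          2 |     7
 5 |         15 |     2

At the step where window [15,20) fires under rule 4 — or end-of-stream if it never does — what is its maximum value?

i=0 t=2 v=6: → [0,5); WM=−∞
i=1 t=9 v=5: → [9,14),[6,11); WM=−∞
i=2 t=10 v=8: → [9,14),[6,11); WM=7; [0,5) fires=6
i=3 t=11 v=2: → [9,14); WM=7
i=4 t=2 v=7: DROP (t<7-4); WM=7
i=5 t=15 v=2: → [15,20),[12,17); WM=12; [6,11) fires=8

2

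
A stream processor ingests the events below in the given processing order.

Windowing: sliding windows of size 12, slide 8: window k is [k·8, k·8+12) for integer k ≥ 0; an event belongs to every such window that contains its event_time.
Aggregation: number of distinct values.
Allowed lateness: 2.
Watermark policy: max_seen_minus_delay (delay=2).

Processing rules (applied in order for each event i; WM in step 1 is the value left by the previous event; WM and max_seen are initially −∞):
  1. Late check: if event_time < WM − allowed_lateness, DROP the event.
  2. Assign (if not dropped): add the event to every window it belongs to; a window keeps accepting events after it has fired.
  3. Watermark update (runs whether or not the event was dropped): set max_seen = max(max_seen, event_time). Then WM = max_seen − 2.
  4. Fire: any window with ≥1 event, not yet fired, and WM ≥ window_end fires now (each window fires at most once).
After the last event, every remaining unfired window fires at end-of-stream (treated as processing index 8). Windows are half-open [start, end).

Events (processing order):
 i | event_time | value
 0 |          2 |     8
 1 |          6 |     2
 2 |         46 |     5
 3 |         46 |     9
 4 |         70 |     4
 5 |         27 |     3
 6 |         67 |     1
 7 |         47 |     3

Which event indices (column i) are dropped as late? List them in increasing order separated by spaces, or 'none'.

i=0 t=2 v=8: → [0,12); WM=0
i=1 t=6 v=2: → [0,12); WM=4
i=2 t=46 v=5: → [40,52); WM=44; [0,12) fires=2
i=3 t=46 v=9: → [40,52); WM=44
i=4 t=70 v=4: → [64,76); WM=68; [40,52) fires=2
i=5 t=27 v=3: DROP (t<68-2); WM=68
i=6 t=67 v=1: → [64,76),[56,68); WM=68; [56,68) fires=1
i=7 t=47 v=3: DROP (t<68-2); WM=68

5 7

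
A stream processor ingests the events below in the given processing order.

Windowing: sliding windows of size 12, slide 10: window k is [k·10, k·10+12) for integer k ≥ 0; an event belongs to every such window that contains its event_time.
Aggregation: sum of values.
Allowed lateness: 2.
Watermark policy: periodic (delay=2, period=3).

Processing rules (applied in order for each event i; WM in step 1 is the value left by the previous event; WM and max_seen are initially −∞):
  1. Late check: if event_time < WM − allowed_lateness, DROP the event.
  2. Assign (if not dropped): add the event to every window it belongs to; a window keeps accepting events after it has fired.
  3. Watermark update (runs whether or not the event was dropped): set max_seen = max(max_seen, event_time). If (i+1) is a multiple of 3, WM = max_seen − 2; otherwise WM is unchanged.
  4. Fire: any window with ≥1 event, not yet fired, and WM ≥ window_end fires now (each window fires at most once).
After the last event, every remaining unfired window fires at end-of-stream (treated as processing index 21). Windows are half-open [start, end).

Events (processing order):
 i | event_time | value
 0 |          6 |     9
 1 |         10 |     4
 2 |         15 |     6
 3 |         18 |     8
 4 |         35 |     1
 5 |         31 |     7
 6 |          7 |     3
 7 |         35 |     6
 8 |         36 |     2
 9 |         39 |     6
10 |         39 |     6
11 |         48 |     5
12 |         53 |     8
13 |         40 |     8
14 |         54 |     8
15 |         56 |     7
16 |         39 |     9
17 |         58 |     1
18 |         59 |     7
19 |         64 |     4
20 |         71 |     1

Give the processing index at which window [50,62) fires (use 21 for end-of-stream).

i=0 t=6 v=9: → [0,12); WM=−∞
i=1 t=10 v=4: → [10,22),[0,12); WM=−∞
i=2 t=15 v=6: → [10,22); WM=13; [0,12) fires=13
i=3 t=18 v=8: → [10,22); WM=13
i=4 t=35 v=1: → [30,42); WM=13
i=5 t=31 v=7: → [30,42),[20,32); WM=33; [10,22) fires=18 [20,32) fires=7
i=6 t=7 v=3: DROP (t<33-2); WM=33
i=7 t=35 v=6: → [30,42); WM=33
i=8 t=36 v=2: → [30,42); WM=34
i=9 t=39 v=6: → [30,42); WM=34
i=10 t=39 v=6: → [30,42); WM=34
i=11 t=48 v=5: → [40,52); WM=46; [30,42) fires=28
i=12 t=53 v=8: → [50,62); WM=46
i=13 t=40 v=8: DROP (t<46-2); WM=46
i=14 t=54 v=8: → [50,62); WM=52; [40,52) fires=5
i=15 t=56 v=7: → [50,62); WM=52
i=16 t=39 v=9: DROP (t<52-2); WM=52
i=17 t=58 v=1: → [50,62); WM=56
i=18 t=59 v=7: → [50,62); WM=56
i=19 t=64 v=4: → [60,72); WM=56
i=20 t=71 v=1: → [70,82),[60,72); WM=69; [50,62) fires=31

20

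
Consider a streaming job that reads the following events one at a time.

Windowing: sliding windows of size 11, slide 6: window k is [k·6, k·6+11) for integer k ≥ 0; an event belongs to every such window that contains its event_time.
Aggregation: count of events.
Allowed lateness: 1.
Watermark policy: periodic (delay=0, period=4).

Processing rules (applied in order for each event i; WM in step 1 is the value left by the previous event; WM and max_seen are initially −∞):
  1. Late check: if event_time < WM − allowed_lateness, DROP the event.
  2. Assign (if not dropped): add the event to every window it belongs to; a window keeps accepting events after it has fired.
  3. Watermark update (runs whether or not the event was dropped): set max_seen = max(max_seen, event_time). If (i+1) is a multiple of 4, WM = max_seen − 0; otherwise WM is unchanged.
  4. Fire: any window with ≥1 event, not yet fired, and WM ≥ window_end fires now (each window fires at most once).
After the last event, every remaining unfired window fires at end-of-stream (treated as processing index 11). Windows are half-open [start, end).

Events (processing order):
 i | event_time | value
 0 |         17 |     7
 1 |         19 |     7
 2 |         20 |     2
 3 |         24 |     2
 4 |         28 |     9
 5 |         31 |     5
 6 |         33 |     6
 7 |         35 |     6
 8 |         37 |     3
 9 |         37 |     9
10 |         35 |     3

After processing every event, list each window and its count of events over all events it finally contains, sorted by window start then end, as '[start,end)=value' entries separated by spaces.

[12,23)=3 [18,29)=4 [24,35)=4 [30,41)=6 [36,47)=2

i=0 t=17 v=7: → [12,23); WM=−∞
i=1 t=19 v=7: → [18,29),[12,23); WM=−∞
i=2 t=20 v=2: → [18,29),[12,23); WM=−∞
i=3 t=24 v=2: → [24,35),[18,29); WM=24; [12,23) fires=3
i=4 t=28 v=9: → [24,35),[18,29); WM=24
i=5 t=31 v=5: → [30,41),[24,35); WM=24
i=6 t=33 v=6: → [30,41),[24,35); WM=24
i=7 t=35 v=6: → [30,41); WM=35; [18,29) fires=4 [24,35) fires=4
i=8 t=37 v=3: → [36,47),[30,41); WM=35
i=9 t=37 v=9: → [36,47),[30,41); WM=35
i=10 t=35 v=3: → [30,41); WM=35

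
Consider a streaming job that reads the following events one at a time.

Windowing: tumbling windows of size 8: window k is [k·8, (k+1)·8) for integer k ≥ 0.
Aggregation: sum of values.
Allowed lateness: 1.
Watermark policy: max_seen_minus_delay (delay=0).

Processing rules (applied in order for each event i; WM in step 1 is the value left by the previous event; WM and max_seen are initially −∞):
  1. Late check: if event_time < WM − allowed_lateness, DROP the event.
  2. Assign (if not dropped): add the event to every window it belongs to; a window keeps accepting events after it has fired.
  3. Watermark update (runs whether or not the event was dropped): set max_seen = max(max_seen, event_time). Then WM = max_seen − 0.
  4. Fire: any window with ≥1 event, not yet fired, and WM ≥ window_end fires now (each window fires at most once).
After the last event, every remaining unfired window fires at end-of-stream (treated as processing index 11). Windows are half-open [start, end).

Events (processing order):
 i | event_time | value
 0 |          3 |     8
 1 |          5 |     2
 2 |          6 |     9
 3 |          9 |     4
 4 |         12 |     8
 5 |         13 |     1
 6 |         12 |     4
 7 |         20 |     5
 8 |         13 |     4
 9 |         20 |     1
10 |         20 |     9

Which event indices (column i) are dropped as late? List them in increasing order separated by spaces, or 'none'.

i=0 t=3 v=8: → [0,8); WM=3
i=1 t=5 v=2: → [0,8); WM=5
i=2 t=6 v=9: → [0,8); WM=6
i=3 t=9 v=4: → [8,16); WM=9; [0,8) fires=19
i=4 t=12 v=8: → [8,16); WM=12
i=5 t=13 v=1: → [8,16); WM=13
i=6 t=12 v=4: → [8,16); WM=13
i=7 t=20 v=5: → [16,24); WM=20; [8,16) fires=17
i=8 t=13 v=4: DROP (t<20-1); WM=20
i=9 t=20 v=1: → [16,24); WM=20
i=10 t=20 v=9: → [16,24); WM=20

8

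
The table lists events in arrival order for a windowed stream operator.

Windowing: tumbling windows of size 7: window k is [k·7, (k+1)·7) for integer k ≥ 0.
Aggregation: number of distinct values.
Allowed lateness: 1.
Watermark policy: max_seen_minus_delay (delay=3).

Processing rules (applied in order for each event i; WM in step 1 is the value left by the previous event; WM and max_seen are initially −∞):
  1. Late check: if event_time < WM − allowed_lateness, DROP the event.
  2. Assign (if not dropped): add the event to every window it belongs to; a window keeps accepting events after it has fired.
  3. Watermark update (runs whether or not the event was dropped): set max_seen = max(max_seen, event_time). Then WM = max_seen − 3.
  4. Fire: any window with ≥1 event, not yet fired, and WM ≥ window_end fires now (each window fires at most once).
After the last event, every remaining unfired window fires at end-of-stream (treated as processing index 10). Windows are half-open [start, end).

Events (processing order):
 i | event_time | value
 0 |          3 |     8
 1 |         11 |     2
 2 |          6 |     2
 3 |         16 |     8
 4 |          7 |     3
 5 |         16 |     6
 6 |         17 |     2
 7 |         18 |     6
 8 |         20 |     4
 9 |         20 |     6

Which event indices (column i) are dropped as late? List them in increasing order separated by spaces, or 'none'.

i=0 t=3 v=8: → [0,7); WM=0
i=1 t=11 v=2: → [7,14); WM=8; [0,7) fires=1
i=2 t=6 v=2: DROP (t<8-1); WM=8
i=3 t=16 v=8: → [14,21); WM=13
i=4 t=7 v=3: DROP (t<13-1); WM=13
i=5 t=16 v=6: → [14,21); WM=13
i=6 t=17 v=2: → [14,21); WM=14; [7,14) fires=1
i=7 t=18 v=6: → [14,21); WM=15
i=8 t=20 v=4: → [14,21); WM=17
i=9 t=20 v=6: → [14,21); WM=17

2 4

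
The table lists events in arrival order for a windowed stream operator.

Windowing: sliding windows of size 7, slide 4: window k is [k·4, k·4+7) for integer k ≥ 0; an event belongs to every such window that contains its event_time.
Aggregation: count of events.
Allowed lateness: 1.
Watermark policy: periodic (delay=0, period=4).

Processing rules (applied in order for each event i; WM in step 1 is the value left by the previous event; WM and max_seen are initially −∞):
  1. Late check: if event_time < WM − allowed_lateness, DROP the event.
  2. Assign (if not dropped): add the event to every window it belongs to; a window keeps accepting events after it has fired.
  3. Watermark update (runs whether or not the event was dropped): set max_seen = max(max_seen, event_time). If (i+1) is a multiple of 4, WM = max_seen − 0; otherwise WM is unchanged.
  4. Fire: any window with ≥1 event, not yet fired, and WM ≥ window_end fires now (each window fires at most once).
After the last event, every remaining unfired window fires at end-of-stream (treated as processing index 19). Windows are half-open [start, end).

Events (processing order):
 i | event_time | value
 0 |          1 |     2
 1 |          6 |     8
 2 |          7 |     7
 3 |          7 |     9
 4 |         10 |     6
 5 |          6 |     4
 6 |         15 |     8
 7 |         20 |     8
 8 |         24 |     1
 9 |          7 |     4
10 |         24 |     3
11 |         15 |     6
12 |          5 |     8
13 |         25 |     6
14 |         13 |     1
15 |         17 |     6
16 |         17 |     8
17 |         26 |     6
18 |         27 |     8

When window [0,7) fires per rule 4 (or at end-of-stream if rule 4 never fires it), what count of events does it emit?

2

i=0 t=1 v=2: → [0,7); WM=−∞
i=1 t=6 v=8: → [4,11),[0,7); WM=−∞
i=2 t=7 v=7: → [4,11); WM=−∞
i=3 t=7 v=9: → [4,11); WM=7; [0,7) fires=2
i=4 t=10 v=6: → [8,15),[4,11); WM=7
i=5 t=6 v=4: → [4,11),[0,7); WM=7
i=6 t=15 v=8: → [12,19); WM=7
i=7 t=20 v=8: → [20,27),[16,23); WM=20; [4,11) fires=5 [8,15) fires=1 [12,19) fires=1
i=8 t=24 v=1: → [24,31),[20,27); WM=20
i=9 t=7 v=4: DROP (t<20-1); WM=20
i=10 t=24 v=3: → [24,31),[20,27); WM=20
i=11 t=15 v=6: DROP (t<20-1); WM=24; [16,23) fires=1
i=12 t=5 v=8: DROP (t<24-1); WM=24
i=13 t=25 v=6: → [24,31),[20,27); WM=24
i=14 t=13 v=1: DROP (t<24-1); WM=24
i=15 t=17 v=6: DROP (t<24-1); WM=25
i=16 t=17 v=8: DROP (t<25-1); WM=25
i=17 t=26 v=6: → [24,31),[20,27); WM=25
i=18 t=27 v=8: → [24,31); WM=25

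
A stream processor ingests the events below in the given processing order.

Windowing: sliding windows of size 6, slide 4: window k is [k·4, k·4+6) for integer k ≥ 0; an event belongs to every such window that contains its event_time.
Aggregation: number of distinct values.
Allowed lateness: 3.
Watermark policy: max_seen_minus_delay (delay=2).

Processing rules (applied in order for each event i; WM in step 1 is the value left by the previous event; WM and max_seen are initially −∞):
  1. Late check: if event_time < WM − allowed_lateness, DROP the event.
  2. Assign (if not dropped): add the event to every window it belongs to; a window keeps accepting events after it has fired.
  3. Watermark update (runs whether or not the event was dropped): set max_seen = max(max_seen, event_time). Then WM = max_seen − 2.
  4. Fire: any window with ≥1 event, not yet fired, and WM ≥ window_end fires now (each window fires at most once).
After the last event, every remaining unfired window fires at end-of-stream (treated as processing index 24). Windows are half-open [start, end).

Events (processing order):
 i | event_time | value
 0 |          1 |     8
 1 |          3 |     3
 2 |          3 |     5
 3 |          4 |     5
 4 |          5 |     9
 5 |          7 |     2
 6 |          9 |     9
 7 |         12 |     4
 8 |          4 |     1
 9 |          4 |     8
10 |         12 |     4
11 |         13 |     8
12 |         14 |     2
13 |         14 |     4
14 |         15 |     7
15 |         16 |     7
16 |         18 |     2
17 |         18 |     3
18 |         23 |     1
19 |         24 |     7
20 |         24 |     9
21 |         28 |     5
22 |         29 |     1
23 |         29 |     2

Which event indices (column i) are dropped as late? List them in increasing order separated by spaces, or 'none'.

8 9

i=0 t=1 v=8: → [0,6); WM=-1
i=1 t=3 v=3: → [0,6); WM=1
i=2 t=3 v=5: → [0,6); WM=1
i=3 t=4 v=5: → [4,10),[0,6); WM=2
i=4 t=5 v=9: → [4,10),[0,6); WM=3
i=5 t=7 v=2: → [4,10); WM=5
i=6 t=9 v=9: → [8,14),[4,10); WM=7; [0,6) fires=4
i=7 t=12 v=4: → [12,18),[8,14); WM=10; [4,10) fires=3
i=8 t=4 v=1: DROP (t<10-3); WM=10
i=9 t=4 v=8: DROP (t<10-3); WM=10
i=10 t=12 v=4: → [12,18),[8,14); WM=10
i=11 t=13 v=8: → [12,18),[8,14); WM=11
i=12 t=14 v=2: → [12,18); WM=12
i=13 t=14 v=4: → [12,18); WM=12
i=14 t=15 v=7: → [12,18); WM=13
i=15 t=16 v=7: → [16,22),[12,18); WM=14; [8,14) fires=3
i=16 t=18 v=2: → [16,22); WM=16
i=17 t=18 v=3: → [16,22); WM=16
i=18 t=23 v=1: → [20,26); WM=21; [12,18) fires=4
i=19 t=24 v=7: → [24,30),[20,26); WM=22; [16,22) fires=3
i=20 t=24 v=9: → [24,30),[20,26); WM=22
i=21 t=28 v=5: → [28,34),[24,30); WM=26; [20,26) fires=3
i=22 t=29 v=1: → [28,34),[24,30); WM=27
i=23 t=29 v=2: → [28,34),[24,30); WM=27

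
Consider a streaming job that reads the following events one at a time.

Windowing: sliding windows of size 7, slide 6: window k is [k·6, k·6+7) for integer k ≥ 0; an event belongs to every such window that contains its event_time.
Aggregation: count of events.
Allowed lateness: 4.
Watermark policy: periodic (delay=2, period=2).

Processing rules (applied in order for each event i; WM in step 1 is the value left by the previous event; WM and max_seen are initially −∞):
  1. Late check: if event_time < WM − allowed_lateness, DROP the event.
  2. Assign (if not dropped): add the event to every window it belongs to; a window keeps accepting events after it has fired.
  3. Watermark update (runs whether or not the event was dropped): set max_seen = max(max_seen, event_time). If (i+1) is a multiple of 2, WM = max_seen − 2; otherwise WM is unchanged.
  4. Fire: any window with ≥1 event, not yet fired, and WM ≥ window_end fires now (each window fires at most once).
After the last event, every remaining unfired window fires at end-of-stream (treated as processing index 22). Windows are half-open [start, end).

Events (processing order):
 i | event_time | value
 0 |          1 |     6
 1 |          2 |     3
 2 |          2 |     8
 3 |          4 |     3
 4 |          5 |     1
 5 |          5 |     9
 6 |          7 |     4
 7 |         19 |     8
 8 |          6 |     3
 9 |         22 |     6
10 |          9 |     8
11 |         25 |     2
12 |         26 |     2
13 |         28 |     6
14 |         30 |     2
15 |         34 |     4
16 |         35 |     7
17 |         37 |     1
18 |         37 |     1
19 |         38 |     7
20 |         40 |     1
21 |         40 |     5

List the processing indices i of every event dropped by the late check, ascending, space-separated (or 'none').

i=0 t=1 v=6: → [0,7); WM=−∞
i=1 t=2 v=3: → [0,7); WM=0
i=2 t=2 v=8: → [0,7); WM=0
i=3 t=4 v=3: → [0,7); WM=2
i=4 t=5 v=1: → [0,7); WM=2
i=5 t=5 v=9: → [0,7); WM=3
i=6 t=7 v=4: → [6,13); WM=3
i=7 t=19 v=8: → [18,25); WM=17; [0,7) fires=6 [6,13) fires=1
i=8 t=6 v=3: DROP (t<17-4); WM=17
i=9 t=22 v=6: → [18,25); WM=20
i=10 t=9 v=8: DROP (t<20-4); WM=20
i=11 t=25 v=2: → [24,31); WM=23
i=12 t=26 v=2: → [24,31); WM=23
i=13 t=28 v=6: → [24,31); WM=26; [18,25) fires=2
i=14 t=30 v=2: → [30,37),[24,31); WM=26
i=15 t=34 v=4: → [30,37); WM=32; [24,31) fires=4
i=16 t=35 v=7: → [30,37); WM=32
i=17 t=37 v=1: → [36,43); WM=35
i=18 t=37 v=1: → [36,43); WM=35
i=19 t=38 v=7: → [36,43); WM=36
i=20 t=40 v=1: → [36,43); WM=36
i=21 t=40 v=5: → [36,43); WM=38; [30,37) fires=3

8 10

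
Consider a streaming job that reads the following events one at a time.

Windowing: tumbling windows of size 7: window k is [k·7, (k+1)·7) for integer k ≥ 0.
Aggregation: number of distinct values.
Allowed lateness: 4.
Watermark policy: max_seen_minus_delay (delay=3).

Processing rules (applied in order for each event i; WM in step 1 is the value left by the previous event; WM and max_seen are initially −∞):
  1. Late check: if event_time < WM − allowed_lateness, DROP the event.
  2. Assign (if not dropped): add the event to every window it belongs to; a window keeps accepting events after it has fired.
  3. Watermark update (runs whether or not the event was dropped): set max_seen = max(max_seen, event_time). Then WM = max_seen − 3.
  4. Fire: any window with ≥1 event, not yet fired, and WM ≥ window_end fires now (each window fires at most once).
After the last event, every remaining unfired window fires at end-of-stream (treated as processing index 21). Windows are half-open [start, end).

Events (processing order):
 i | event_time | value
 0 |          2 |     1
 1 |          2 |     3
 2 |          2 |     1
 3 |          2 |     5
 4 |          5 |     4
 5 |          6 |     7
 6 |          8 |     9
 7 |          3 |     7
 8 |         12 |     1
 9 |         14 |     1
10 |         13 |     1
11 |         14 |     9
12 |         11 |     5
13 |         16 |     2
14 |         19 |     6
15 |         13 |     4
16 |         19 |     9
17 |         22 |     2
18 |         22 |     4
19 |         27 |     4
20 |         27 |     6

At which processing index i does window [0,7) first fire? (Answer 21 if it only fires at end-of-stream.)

i=0 t=2 v=1: → [0,7); WM=-1
i=1 t=2 v=3: → [0,7); WM=-1
i=2 t=2 v=1: → [0,7); WM=-1
i=3 t=2 v=5: → [0,7); WM=-1
i=4 t=5 v=4: → [0,7); WM=2
i=5 t=6 v=7: → [0,7); WM=3
i=6 t=8 v=9: → [7,14); WM=5
i=7 t=3 v=7: → [0,7); WM=5
i=8 t=12 v=1: → [7,14); WM=9; [0,7) fires=5
i=9 t=14 v=1: → [14,21); WM=11
i=10 t=13 v=1: → [7,14); WM=11
i=11 t=14 v=9: → [14,21); WM=11
i=12 t=11 v=5: → [7,14); WM=11
i=13 t=16 v=2: → [14,21); WM=13
i=14 t=19 v=6: → [14,21); WM=16; [7,14) fires=3
i=15 t=13 v=4: → [7,14); WM=16
i=16 t=19 v=9: → [14,21); WM=16
i=17 t=22 v=2: → [21,28); WM=19
i=18 t=22 v=4: → [21,28); WM=19
i=19 t=27 v=4: → [21,28); WM=24; [14,21) fires=4
i=20 t=27 v=6: → [21,28); WM=24

8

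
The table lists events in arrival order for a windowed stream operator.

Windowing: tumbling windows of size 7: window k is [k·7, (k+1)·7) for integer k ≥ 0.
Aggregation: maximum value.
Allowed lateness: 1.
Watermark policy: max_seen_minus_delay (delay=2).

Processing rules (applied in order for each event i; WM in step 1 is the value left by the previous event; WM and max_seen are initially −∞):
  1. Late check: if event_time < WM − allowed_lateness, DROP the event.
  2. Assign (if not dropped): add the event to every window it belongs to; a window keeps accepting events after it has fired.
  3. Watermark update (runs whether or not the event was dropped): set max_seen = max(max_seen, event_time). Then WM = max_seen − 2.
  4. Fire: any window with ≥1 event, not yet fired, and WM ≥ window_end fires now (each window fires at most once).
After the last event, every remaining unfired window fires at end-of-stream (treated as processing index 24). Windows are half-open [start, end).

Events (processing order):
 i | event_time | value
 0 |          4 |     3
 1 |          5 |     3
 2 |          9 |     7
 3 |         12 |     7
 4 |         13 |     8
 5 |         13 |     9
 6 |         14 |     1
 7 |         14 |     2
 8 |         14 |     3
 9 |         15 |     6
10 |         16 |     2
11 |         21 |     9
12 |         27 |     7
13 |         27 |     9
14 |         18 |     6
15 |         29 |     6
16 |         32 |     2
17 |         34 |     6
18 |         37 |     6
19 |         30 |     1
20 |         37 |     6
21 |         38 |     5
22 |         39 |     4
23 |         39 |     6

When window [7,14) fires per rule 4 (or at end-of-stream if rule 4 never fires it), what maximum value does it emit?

9

i=0 t=4 v=3: → [0,7); WM=2
i=1 t=5 v=3: → [0,7); WM=3
i=2 t=9 v=7: → [7,14); WM=7; [0,7) fires=3
i=3 t=12 v=7: → [7,14); WM=10
i=4 t=13 v=8: → [7,14); WM=11
i=5 t=13 v=9: → [7,14); WM=11
i=6 t=14 v=1: → [14,21); WM=12
i=7 t=14 v=2: → [14,21); WM=12
i=8 t=14 v=3: → [14,21); WM=12
i=9 t=15 v=6: → [14,21); WM=13
i=10 t=16 v=2: → [14,21); WM=14; [7,14) fires=9
i=11 t=21 v=9: → [21,28); WM=19
i=12 t=27 v=7: → [21,28); WM=25; [14,21) fires=6
i=13 t=27 v=9: → [21,28); WM=25
i=14 t=18 v=6: DROP (t<25-1); WM=25
i=15 t=29 v=6: → [28,35); WM=27
i=16 t=32 v=2: → [28,35); WM=30; [21,28) fires=9
i=17 t=34 v=6: → [28,35); WM=32
i=18 t=37 v=6: → [35,42); WM=35; [28,35) fires=6
i=19 t=30 v=1: DROP (t<35-1); WM=35
i=20 t=37 v=6: → [35,42); WM=35
i=21 t=38 v=5: → [35,42); WM=36
i=22 t=39 v=4: → [35,42); WM=37
i=23 t=39 v=6: → [35,42); WM=37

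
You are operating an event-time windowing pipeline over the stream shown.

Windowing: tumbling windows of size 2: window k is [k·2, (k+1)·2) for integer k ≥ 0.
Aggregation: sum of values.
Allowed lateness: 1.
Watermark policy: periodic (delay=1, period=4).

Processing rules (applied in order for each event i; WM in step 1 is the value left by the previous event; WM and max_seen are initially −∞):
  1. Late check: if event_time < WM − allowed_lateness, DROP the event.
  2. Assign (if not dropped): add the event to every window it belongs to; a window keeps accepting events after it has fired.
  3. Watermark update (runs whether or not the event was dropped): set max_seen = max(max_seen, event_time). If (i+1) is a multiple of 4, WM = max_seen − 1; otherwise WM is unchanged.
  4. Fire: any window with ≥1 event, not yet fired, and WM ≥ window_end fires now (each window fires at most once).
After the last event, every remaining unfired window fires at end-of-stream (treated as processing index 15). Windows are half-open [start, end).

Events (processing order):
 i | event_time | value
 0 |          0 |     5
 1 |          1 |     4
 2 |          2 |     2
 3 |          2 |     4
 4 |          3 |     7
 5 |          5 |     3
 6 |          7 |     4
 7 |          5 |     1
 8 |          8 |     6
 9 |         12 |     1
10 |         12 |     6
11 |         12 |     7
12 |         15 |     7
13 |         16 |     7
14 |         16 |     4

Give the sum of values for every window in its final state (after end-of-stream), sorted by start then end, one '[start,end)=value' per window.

i=0 t=0 v=5: → [0,2); WM=−∞
i=1 t=1 v=4: → [0,2); WM=−∞
i=2 t=2 v=2: → [2,4); WM=−∞
i=3 t=2 v=4: → [2,4); WM=1
i=4 t=3 v=7: → [2,4); WM=1
i=5 t=5 v=3: → [4,6); WM=1
i=6 t=7 v=4: → [6,8); WM=1
i=7 t=5 v=1: → [4,6); WM=6; [0,2) fires=9 [2,4) fires=13 [4,6) fires=4
i=8 t=8 v=6: → [8,10); WM=6
i=9 t=12 v=1: → [12,14); WM=6
i=10 t=12 v=6: → [12,14); WM=6
i=11 t=12 v=7: → [12,14); WM=11; [6,8) fires=4 [8,10) fires=6
i=12 t=15 v=7: → [14,16); WM=11
i=13 t=16 v=7: → [16,18); WM=11
i=14 t=16 v=4: → [16,18); WM=11

[0,2)=9 [2,4)=13 [4,6)=4 [6,8)=4 [8,10)=6 [12,14)=14 [14,16)=7 [16,18)=11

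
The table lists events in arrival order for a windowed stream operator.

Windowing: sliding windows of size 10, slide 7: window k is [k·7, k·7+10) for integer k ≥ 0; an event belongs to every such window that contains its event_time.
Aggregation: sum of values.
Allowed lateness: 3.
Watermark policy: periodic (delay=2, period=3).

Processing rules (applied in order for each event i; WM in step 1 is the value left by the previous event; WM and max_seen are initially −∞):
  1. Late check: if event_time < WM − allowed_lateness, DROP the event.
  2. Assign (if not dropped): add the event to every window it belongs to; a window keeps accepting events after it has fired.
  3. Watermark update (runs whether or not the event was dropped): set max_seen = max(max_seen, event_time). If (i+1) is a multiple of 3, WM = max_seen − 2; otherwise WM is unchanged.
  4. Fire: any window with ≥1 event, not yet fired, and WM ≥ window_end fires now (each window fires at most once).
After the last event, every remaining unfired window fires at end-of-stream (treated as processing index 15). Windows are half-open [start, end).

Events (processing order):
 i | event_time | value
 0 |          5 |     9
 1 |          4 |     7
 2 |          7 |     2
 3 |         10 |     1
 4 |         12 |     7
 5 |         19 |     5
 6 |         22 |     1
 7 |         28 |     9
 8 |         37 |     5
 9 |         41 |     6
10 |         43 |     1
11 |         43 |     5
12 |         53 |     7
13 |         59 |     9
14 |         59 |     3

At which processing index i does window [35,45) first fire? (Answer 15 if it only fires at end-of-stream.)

i=0 t=5 v=9: → [0,10); WM=−∞
i=1 t=4 v=7: → [0,10); WM=−∞
i=2 t=7 v=2: → [7,17),[0,10); WM=5
i=3 t=10 v=1: → [7,17); WM=5
i=4 t=12 v=7: → [7,17); WM=5
i=5 t=19 v=5: → [14,24); WM=17; [0,10) fires=18 [7,17) fires=10
i=6 t=22 v=1: → [21,31),[14,24); WM=17
i=7 t=28 v=9: → [28,38),[21,31); WM=17
i=8 t=37 v=5: → [35,45),[28,38); WM=35; [14,24) fires=6 [21,31) fires=10
i=9 t=41 v=6: → [35,45); WM=35
i=10 t=43 v=1: → [42,52),[35,45); WM=35
i=11 t=43 v=5: → [42,52),[35,45); WM=41; [28,38) fires=14
i=12 t=53 v=7: → [49,59); WM=41
i=13 t=59 v=9: → [56,66); WM=41
i=14 t=59 v=3: → [56,66); WM=57; [35,45) fires=17 [42,52) fires=6

14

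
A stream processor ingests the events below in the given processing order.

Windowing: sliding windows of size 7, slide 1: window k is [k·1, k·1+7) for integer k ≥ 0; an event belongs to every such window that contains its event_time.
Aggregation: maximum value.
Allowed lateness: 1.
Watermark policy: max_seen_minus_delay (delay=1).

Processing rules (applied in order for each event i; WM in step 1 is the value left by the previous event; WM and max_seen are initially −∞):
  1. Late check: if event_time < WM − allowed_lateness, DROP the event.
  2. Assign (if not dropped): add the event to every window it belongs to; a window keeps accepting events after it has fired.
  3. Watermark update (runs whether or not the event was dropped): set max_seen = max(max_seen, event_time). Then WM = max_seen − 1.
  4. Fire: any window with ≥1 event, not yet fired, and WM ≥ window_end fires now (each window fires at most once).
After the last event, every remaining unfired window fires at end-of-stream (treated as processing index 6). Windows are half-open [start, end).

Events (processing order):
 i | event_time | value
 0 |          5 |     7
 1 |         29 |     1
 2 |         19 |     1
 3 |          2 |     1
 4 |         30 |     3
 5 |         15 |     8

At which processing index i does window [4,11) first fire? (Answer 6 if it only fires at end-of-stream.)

i=0 t=5 v=7: → [5,12),[4,11),[3,10),[2,9),[1,8),[0,7); WM=4
i=1 t=29 v=1: → [29,36),[28,35),[27,34),[26,33),[25,32),[24,31),[23,30); WM=28; [0,7) fires=7 [1,8) fires=7 [2,9) fires=7 [3,10) fires=7 [4,11) fires=7 [5,12) fires=7
i=2 t=19 v=1: DROP (t<28-1); WM=28
i=3 t=2 v=1: DROP (t<28-1); WM=28
i=4 t=30 v=3: → [30,37),[29,36),[28,35),[27,34),[26,33),[25,32),[24,31); WM=29
i=5 t=15 v=8: DROP (t<29-1); WM=29

1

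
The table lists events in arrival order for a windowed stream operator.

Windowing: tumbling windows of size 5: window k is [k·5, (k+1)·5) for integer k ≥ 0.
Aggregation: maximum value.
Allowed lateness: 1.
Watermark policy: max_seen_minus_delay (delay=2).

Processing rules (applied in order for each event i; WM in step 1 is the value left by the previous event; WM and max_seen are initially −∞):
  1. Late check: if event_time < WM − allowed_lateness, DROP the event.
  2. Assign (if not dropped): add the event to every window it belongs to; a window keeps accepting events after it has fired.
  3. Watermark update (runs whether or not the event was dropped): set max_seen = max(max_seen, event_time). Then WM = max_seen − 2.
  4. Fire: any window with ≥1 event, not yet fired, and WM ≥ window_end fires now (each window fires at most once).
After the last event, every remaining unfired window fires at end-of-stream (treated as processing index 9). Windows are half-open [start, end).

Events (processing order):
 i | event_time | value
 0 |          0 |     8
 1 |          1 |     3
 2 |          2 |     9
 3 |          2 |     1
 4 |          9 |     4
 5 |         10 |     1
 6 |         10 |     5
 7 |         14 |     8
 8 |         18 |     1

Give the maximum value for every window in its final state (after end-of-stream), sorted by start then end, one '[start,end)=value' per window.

[0,5)=9 [5,10)=4 [10,15)=8 [15,20)=1

i=0 t=0 v=8: → [0,5); WM=-2
i=1 t=1 v=3: → [0,5); WM=-1
i=2 t=2 v=9: → [0,5); WM=0
i=3 t=2 v=1: → [0,5); WM=0
i=4 t=9 v=4: → [5,10); WM=7; [0,5) fires=9
i=5 t=10 v=1: → [10,15); WM=8
i=6 t=10 v=5: → [10,15); WM=8
i=7 t=14 v=8: → [10,15); WM=12; [5,10) fires=4
i=8 t=18 v=1: → [15,20); WM=16; [10,15) fires=8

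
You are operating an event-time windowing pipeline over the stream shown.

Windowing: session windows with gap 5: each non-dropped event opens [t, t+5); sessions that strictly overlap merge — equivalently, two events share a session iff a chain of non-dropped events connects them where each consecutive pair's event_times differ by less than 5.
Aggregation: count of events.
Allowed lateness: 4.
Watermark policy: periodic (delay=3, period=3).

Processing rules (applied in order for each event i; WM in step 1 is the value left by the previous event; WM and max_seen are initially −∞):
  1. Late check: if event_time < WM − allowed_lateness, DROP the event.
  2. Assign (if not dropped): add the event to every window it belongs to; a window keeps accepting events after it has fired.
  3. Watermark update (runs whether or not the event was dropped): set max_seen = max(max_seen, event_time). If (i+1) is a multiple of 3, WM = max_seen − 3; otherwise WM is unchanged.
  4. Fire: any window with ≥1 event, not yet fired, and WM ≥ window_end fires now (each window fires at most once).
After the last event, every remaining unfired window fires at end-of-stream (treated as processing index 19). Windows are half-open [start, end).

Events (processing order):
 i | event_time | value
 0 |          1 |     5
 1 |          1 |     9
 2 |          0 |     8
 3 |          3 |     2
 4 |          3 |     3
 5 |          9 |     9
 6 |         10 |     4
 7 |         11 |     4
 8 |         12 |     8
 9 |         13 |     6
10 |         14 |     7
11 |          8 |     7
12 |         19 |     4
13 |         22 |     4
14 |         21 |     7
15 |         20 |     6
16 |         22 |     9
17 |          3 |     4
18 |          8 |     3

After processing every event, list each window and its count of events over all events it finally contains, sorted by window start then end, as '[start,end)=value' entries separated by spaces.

[0,8)=5 [8,19)=7 [19,27)=5

i=0 t=1 v=5: → [1,6); WM=−∞
i=1 t=1 v=9: → [1,6); WM=−∞
i=2 t=0 v=8: → [0,6); WM=-2
i=3 t=3 v=2: → [0,8); WM=-2
i=4 t=3 v=3: → [0,8); WM=-2
i=5 t=9 v=9: → [9,14); WM=6
i=6 t=10 v=4: → [9,15); WM=6
i=7 t=11 v=4: → [9,16); WM=6
i=8 t=12 v=8: → [9,17); WM=9
i=9 t=13 v=6: → [9,18); WM=9
i=10 t=14 v=7: → [9,19); WM=9
i=11 t=8 v=7: → [8,19); WM=11
i=12 t=19 v=4: → [19,24); WM=11
i=13 t=22 v=4: → [19,27); WM=11
i=14 t=21 v=7: → [19,27); WM=19
i=15 t=20 v=6: → [19,27); WM=19
i=16 t=22 v=9: → [19,27); WM=19
i=17 t=3 v=4: DROP (t<19-4); WM=19
i=18 t=8 v=3: DROP (t<19-4); WM=19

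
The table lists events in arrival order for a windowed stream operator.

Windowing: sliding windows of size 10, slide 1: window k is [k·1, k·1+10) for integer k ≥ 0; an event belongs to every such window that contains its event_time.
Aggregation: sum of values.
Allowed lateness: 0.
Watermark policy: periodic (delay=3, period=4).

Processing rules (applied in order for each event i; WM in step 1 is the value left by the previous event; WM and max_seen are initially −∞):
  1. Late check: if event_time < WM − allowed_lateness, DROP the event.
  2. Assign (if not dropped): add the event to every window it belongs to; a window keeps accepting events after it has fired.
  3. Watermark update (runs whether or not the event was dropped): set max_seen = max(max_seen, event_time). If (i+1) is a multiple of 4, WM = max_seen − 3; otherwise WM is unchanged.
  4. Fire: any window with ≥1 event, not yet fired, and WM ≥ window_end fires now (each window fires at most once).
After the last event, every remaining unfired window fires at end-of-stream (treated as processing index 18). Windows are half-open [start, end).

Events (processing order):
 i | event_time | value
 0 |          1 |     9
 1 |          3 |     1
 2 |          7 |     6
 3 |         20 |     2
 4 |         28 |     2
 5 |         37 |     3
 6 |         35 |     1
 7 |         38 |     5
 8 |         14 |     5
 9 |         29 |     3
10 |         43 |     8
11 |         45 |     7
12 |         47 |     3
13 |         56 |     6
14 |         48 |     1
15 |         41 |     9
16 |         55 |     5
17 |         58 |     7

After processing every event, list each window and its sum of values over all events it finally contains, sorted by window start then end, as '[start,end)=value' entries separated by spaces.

i=0 t=1 v=9: → [1,11),[0,10); WM=−∞
i=1 t=3 v=1: → [3,13),[2,12),[1,11),[0,10); WM=−∞
i=2 t=7 v=6: → [7,17),[6,16),[5,15),[4,14),[3,13),[2,12),[1,11),[0,10); WM=−∞
i=3 t=20 v=2: → [20,30),[19,29),[18,28),[17,27),[16,26),[15,25),[14,24),[13,23),[12,22),[11,21); WM=17; [0,10) fires=16 [1,11) fires=16 [2,12) fires=7 [3,13) fires=7 [4,14) fires=6 [5,15) fires=6 [6,16) fires=6 [7,17) fires=6
i=4 t=28 v=2: → [28,38),[27,37),[26,36),[25,35),[24,34),[23,33),[22,32),[21,31),[20,30),[19,29); WM=17
i=5 t=37 v=3: → [37,47),[36,46),[35,45),[34,44),[33,43),[32,42),[31,41),[30,40),[29,39),[28,38); WM=17
i=6 t=35 v=1: → [35,45),[34,44),[33,43),[32,42),[31,41),[30,40),[29,39),[28,38),[27,37),[26,36); WM=17
i=7 t=38 v=5: → [38,48),[37,47),[36,46),[35,45),[34,44),[33,43),[32,42),[31,41),[30,40),[29,39); WM=35; [11,21) fires=2 [12,22) fires=2 [13,23) fires=2 [14,24) fires=2 [15,25) fires=2 [16,26) fires=2 [17,27) fires=2 [18,28) fires=2 [19,29) fires=4 [20,30) fires=4 [21,31) fires=2 [22,32) fires=2 [23,33) fires=2 [24,34) fires=2 [25,35) fires=2
i=8 t=14 v=5: DROP (t<35-0); WM=35
i=9 t=29 v=3: DROP (t<35-0); WM=35
i=10 t=43 v=8: → [43,53),[42,52),[41,51),[40,50),[39,49),[38,48),[37,47),[36,46),[35,45),[34,44); WM=35
i=11 t=45 v=7: → [45,55),[44,54),[43,53),[42,52),[41,51),[40,50),[39,49),[38,48),[37,47),[36,46); WM=42; [26,36) fires=3 [27,37) fires=3 [28,38) fires=6 [29,39) fires=9 [30,40) fires=9 [31,41) fires=9 [32,42) fires=9
i=12 t=47 v=3: → [47,57),[46,56),[45,55),[44,54),[43,53),[42,52),[41,51),[40,50),[39,49),[38,48); WM=42
i=13 t=56 v=6: → [56,66),[55,65),[54,64),[53,63),[52,62),[51,61),[50,60),[49,59),[48,58),[47,57); WM=42
i=14 t=48 v=1: → [48,58),[47,57),[46,56),[45,55),[44,54),[43,53),[42,52),[41,51),[40,50),[39,49); WM=42
i=15 t=41 v=9: DROP (t<42-0); WM=53; [33,43) fires=9 [34,44) fires=17 [35,45) fires=17 [36,46) fires=23 [37,47) fires=23 [38,48) fires=23 [39,49) fires=19 [40,50) fires=19 [41,51) fires=19 [42,52) fires=19 [43,53) fires=19
i=16 t=55 v=5: → [55,65),[54,64),[53,63),[52,62),[51,61),[50,60),[49,59),[48,58),[47,57),[46,56); WM=53
i=17 t=58 v=7: → [58,68),[57,67),[56,66),[55,65),[54,64),[53,63),[52,62),[51,61),[50,60),[49,59); WM=53

[0,10)=16 [1,11)=16 [2,12)=7 [3,13)=7 [4,14)=6 [5,15)=6 [6,16)=6 [7,17)=6 [11,21)=2 [12,22)=2 [13,23)=2 [14,24)=2 [15,25)=2 [16,26)=2 [17,27)=2 [18,28)=2 [19,29)=4 [20,30)=4 [21,31)=2 [22,32)=2 [23,33)=2 [24,34)=2 [25,35)=2 [26,36)=3 [27,37)=3 [28,38)=6 [29,39)=9 [30,40)=9 [31,41)=9 [32,42)=9 [33,43)=9 [34,44)=17 [35,45)=17 [36,46)=23 [37,47)=23 [38,48)=23 [39,49)=19 [40,50)=19 [41,51)=19 [42,52)=19 [43,53)=19 [44,54)=11 [45,55)=11 [46,56)=9 [47,57)=15 [48,58)=12 [49,59)=18 [50,60)=18 [51,61)=18 [52,62)=18 [53,63)=18 [54,64)=18 [55,65)=18 [56,66)=13 [57,67)=7 [58,68)=7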